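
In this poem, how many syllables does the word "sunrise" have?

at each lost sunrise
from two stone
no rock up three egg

2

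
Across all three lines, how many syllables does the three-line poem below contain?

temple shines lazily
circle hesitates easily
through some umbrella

Line 1: "temple shines lazily": 2+1+3 = 6
Line 2: "circle hesitates easily": 2+3+3 = 8
Line 3: "through some umbrella": 1+1+3 = 5
Total: 6 + 8 + 5 = 19

19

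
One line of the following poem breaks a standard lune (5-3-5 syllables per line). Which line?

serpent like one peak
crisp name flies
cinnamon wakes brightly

Line 1: "serpent like one peak": 2+1+1+1 = 5 ✓
Line 2: "crisp name flies": 1+1+1 = 3 ✓
Line 3: "cinnamon wakes brightly": 3+1+2 = 6 (expected 5)

The third line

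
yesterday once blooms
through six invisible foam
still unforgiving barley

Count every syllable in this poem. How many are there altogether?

19

Line 1: yesterday (3), once (1), blooms (1) → 5
Line 2: through (1), six (1), invisible (4), foam (1) → 7
Line 3: still (1), unforgiving (4), barley (2) → 7
Total: 5 + 7 + 7 = 19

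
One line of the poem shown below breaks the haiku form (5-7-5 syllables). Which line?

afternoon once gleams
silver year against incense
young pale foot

Line 1: afternoon(3) + once(1) + gleams(1) = 5 ✓
Line 2: silver(2) + year(1) + against(2) + incense(2) = 7 ✓
Line 3: young(1) + pale(1) + foot(1) = 3 (expected 5)

Line 3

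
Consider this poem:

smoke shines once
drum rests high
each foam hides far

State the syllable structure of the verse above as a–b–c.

Line 1: "smoke shines once": 1+1+1 = 3
Line 2: "drum rests high": 1+1+1 = 3
Line 3: "each foam hides far": 1+1+1+1 = 4

3–3–4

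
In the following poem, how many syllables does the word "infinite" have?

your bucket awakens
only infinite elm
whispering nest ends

3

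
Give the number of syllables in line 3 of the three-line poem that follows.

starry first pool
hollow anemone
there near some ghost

4

Line 3: there (1), near (1), some (1), ghost (1) → 4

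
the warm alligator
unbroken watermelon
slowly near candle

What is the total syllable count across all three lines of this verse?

18

Line 1: "the warm alligator": 1+1+4 = 6
Line 2: "unbroken watermelon": 3+4 = 7
Line 3: "slowly near candle": 2+1+2 = 5
Total: 6 + 7 + 5 = 18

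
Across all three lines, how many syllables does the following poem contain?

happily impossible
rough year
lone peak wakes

Line 1: "happily impossible": 3+4 = 7
Line 2: "rough year": 1+1 = 2
Line 3: "lone peak wakes": 1+1+1 = 3
Total: 7 + 2 + 3 = 12

12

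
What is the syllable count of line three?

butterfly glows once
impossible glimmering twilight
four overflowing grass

Line three: "four overflowing grass": 1+4+1 = 6

6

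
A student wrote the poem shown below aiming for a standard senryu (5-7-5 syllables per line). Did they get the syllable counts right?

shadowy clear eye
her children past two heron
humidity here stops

No

Line 1: "shadowy clear eye": 3+1+1 = 5 ✓
Line 2: "her children past two heron": 1+2+1+1+2 = 7 ✓
Line 3: "humidity here stops": 4+1+1 = 6 (expected 5)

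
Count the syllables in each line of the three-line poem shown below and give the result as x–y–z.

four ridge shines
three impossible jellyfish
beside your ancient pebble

Line 1: "four ridge shines": 1+1+1 = 3
Line 2: "three impossible jellyfish": 1+4+3 = 8
Line 3: "beside your ancient pebble": 2+1+2+2 = 7

3–8–7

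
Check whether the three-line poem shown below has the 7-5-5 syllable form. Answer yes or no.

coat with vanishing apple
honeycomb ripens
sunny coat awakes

Yes

Line 1: "coat with vanishing apple": 1+1+3+2 = 7 ✓
Line 2: "honeycomb ripens": 3+2 = 5 ✓
Line 3: "sunny coat awakes": 2+1+2 = 5 ✓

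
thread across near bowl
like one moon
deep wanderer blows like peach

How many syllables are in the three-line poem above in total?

Line 1: "thread across near bowl": 1+2+1+1 = 5
Line 2: "like one moon": 1+1+1 = 3
Line 3: "deep wanderer blows like peach": 1+3+1+1+1 = 7
Total: 5 + 3 + 7 = 15

15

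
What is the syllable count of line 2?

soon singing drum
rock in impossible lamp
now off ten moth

Line 2: "rock in impossible lamp": 1+1+4+1 = 7

7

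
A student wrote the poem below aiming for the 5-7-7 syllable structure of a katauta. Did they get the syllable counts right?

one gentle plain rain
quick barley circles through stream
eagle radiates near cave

Yes

Line 1: one(1) + gentle(2) + plain(1) + rain(1) = 5 ✓
Line 2: quick(1) + barley(2) + circles(2) + through(1) + stream(1) = 7 ✓
Line 3: eagle(2) + radiates(3) + near(1) + cave(1) = 7 ✓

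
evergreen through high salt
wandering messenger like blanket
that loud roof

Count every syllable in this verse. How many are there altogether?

Line 1: evergreen (3), through (1), high (1), salt (1) → 6
Line 2: wandering (3), messenger (3), like (1), blanket (2) → 9
Line 3: that (1), loud (1), roof (1) → 3
Total: 6 + 9 + 3 = 18

18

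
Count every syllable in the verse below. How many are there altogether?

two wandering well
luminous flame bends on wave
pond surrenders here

17

Line 1: two(1) + wandering(3) + well(1) = 5
Line 2: luminous(3) + flame(1) + bends(1) + on(1) + wave(1) = 7
Line 3: pond(1) + surrenders(3) + here(1) = 5
Total: 5 + 7 + 5 = 17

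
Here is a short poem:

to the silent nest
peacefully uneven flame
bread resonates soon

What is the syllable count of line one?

Line one: to(1) + the(1) + silent(2) + nest(1) = 5

5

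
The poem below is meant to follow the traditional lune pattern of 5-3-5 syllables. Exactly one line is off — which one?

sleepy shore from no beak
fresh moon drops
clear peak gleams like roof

Line 1: sleepy (2), shore (1), from (1), no (1), beak (1) → 6 (expected 5)
Line 2: fresh (1), moon (1), drops (1) → 3 ✓
Line 3: clear (1), peak (1), gleams (1), like (1), roof (1) → 5 ✓

Line 1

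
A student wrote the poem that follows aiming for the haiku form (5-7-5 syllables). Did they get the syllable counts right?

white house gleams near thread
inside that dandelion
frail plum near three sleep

Yes

Line 1: white (1), house (1), gleams (1), near (1), thread (1) → 5 ✓
Line 2: inside (2), that (1), dandelion (4) → 7 ✓
Line 3: frail (1), plum (1), near (1), three (1), sleep (1) → 5 ✓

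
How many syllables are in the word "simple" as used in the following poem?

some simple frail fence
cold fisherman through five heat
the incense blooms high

"simple" has 2 syllables.

2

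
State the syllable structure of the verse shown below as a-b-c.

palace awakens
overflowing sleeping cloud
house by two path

Line 1: palace(2) + awakens(3) = 5
Line 2: overflowing(4) + sleeping(2) + cloud(1) = 7
Line 3: house(1) + by(1) + two(1) + path(1) = 4

5-7-4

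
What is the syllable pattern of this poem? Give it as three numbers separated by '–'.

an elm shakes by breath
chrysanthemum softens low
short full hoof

Line 1: an (1), elm (1), shakes (1), by (1), breath (1) → 5
Line 2: chrysanthemum (4), softens (2), low (1) → 7
Line 3: short (1), full (1), hoof (1) → 3

5–7–3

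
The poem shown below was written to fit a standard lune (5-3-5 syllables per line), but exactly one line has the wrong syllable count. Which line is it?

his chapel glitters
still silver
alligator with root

Line 3

Line 1: his(1) + chapel(2) + glitters(2) = 5 ✓
Line 2: still(1) + silver(2) = 3 ✓
Line 3: alligator(4) + with(1) + root(1) = 6 (expected 5)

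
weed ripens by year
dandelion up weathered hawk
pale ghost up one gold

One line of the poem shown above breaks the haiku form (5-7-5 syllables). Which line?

Line 2

Line 1: weed(1) + ripens(2) + by(1) + year(1) = 5 ✓
Line 2: dandelion(4) + up(1) + weathered(2) + hawk(1) = 8 (expected 7)
Line 3: pale(1) + ghost(1) + up(1) + one(1) + gold(1) = 5 ✓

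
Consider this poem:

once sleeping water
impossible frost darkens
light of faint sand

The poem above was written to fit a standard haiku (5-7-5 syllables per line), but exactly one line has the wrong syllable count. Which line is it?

The third line

Line 1: "once sleeping water": 1+2+2 = 5 ✓
Line 2: "impossible frost darkens": 4+1+2 = 7 ✓
Line 3: "light of faint sand": 1+1+1+1 = 4 (expected 5)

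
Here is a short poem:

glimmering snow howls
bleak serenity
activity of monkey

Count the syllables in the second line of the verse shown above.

5

The second line: bleak (1), serenity (4) → 5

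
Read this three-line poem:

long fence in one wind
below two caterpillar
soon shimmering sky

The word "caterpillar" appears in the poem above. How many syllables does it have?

"caterpillar" has 4 syllables.

4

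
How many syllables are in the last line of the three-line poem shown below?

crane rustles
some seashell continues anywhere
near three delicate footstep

The last line: near (1), three (1), delicate (3), footstep (2) → 7

7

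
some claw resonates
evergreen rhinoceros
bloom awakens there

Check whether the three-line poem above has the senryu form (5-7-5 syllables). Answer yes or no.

Line 1: "some claw resonates": 1+1+3 = 5 ✓
Line 2: "evergreen rhinoceros": 3+4 = 7 ✓
Line 3: "bloom awakens there": 1+3+1 = 5 ✓

Yes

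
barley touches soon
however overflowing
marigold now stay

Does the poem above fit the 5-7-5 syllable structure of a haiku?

Line 1: "barley touches soon": 2+2+1 = 5 ✓
Line 2: "however overflowing": 3+4 = 7 ✓
Line 3: "marigold now stay": 3+1+1 = 5 ✓

Yes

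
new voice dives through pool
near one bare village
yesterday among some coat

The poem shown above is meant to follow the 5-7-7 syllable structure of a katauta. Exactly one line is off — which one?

The second line

Line 1: new (1), voice (1), dives (1), through (1), pool (1) → 5 ✓
Line 2: near (1), one (1), bare (1), village (2) → 5 (expected 7)
Line 3: yesterday (3), among (2), some (1), coat (1) → 7 ✓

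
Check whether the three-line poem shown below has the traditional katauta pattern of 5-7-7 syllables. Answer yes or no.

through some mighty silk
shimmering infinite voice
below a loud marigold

Line 1: "through some mighty silk": 1+1+2+1 = 5 ✓
Line 2: "shimmering infinite voice": 3+3+1 = 7 ✓
Line 3: "below a loud marigold": 2+1+1+3 = 7 ✓

Yes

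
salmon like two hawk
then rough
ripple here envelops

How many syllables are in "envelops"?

3

"envelops" has 3 syllables.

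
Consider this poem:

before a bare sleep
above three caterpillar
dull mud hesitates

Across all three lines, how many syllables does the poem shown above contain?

17

Line 1: "before a bare sleep": 2+1+1+1 = 5
Line 2: "above three caterpillar": 2+1+4 = 7
Line 3: "dull mud hesitates": 1+1+3 = 5
Total: 5 + 7 + 5 = 17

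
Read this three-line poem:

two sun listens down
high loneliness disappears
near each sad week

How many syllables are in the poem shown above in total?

Line 1: two (1), sun (1), listens (2), down (1) → 5
Line 2: high (1), loneliness (3), disappears (3) → 7
Line 3: near (1), each (1), sad (1), week (1) → 4
Total: 5 + 7 + 4 = 16

16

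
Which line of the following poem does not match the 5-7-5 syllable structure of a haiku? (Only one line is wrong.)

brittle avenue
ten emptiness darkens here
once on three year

Line 1: "brittle avenue": 2+3 = 5 ✓
Line 2: "ten emptiness darkens here": 1+3+2+1 = 7 ✓
Line 3: "once on three year": 1+1+1+1 = 4 (expected 5)

Line 3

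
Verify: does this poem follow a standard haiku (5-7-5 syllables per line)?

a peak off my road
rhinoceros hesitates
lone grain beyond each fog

No

Line 1: a (1), peak (1), off (1), my (1), road (1) → 5 ✓
Line 2: rhinoceros (4), hesitates (3) → 7 ✓
Line 3: lone (1), grain (1), beyond (2), each (1), fog (1) → 6 (expected 5)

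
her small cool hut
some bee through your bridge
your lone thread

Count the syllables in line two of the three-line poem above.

5

Line two: some(1) + bee(1) + through(1) + your(1) + bridge(1) = 5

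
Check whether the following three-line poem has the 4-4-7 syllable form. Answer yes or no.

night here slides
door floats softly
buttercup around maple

No

Line 1: night(1) + here(1) + slides(1) = 3 (expected 4)
Line 2: door(1) + floats(1) + softly(2) = 4 ✓
Line 3: buttercup(3) + around(2) + maple(2) = 7 ✓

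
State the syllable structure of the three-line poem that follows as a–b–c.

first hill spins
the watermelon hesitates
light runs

Line 1: "first hill spins": 1+1+1 = 3
Line 2: "the watermelon hesitates": 1+4+3 = 8
Line 3: "light runs": 1+1 = 2

3–8–2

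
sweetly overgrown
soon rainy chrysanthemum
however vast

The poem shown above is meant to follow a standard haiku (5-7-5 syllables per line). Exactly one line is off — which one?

Line 3

Line 1: "sweetly overgrown": 2+3 = 5 ✓
Line 2: "soon rainy chrysanthemum": 1+2+4 = 7 ✓
Line 3: "however vast": 3+1 = 4 (expected 5)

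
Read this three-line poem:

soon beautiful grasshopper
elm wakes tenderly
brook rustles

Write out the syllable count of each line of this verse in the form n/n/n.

7/5/3

Line 1: "soon beautiful grasshopper": 1+3+3 = 7
Line 2: "elm wakes tenderly": 1+1+3 = 5
Line 3: "brook rustles": 1+2 = 3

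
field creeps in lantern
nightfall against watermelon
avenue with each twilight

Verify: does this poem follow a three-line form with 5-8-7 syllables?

Yes

Line 1: field (1), creeps (1), in (1), lantern (2) → 5 ✓
Line 2: nightfall (2), against (2), watermelon (4) → 8 ✓
Line 3: avenue (3), with (1), each (1), twilight (2) → 7 ✓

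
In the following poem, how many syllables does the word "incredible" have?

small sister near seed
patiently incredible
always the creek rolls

4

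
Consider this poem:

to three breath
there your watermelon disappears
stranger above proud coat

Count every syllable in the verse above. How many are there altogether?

18

Line 1: to (1), three (1), breath (1) → 3
Line 2: there (1), your (1), watermelon (4), disappears (3) → 9
Line 3: stranger (2), above (2), proud (1), coat (1) → 6
Total: 3 + 9 + 6 = 18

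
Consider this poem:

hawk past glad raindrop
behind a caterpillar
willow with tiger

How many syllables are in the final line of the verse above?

The final line: "willow with tiger": 2+1+2 = 5

5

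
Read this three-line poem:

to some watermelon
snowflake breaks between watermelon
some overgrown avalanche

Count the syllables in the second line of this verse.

9

The second line: snowflake (2), breaks (1), between (2), watermelon (4) → 9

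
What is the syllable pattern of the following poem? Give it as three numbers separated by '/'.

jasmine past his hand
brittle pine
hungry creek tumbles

5/3/5

Line 1: "jasmine past his hand": 2+1+1+1 = 5
Line 2: "brittle pine": 2+1 = 3
Line 3: "hungry creek tumbles": 2+1+2 = 5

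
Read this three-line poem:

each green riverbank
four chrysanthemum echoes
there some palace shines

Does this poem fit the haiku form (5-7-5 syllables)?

Line 1: "each green riverbank": 1+1+3 = 5 ✓
Line 2: "four chrysanthemum echoes": 1+4+2 = 7 ✓
Line 3: "there some palace shines": 1+1+2+1 = 5 ✓

Yes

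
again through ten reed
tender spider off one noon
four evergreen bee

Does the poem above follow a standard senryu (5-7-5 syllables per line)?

Line 1: again (2), through (1), ten (1), reed (1) → 5 ✓
Line 2: tender (2), spider (2), off (1), one (1), noon (1) → 7 ✓
Line 3: four (1), evergreen (3), bee (1) → 5 ✓

Yes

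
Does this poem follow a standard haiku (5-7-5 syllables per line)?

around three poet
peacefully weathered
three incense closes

Line 1: around (2), three (1), poet (2) → 5 ✓
Line 2: peacefully (3), weathered (2) → 5 (expected 7)
Line 3: three (1), incense (2), closes (2) → 5 ✓

No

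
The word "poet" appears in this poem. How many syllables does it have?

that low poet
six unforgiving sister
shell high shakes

"poet" has 2 syllables.

2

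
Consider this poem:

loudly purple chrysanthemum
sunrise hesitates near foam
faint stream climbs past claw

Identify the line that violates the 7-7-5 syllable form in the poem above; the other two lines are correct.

Line 1: loudly(2) + purple(2) + chrysanthemum(4) = 8 (expected 7)
Line 2: sunrise(2) + hesitates(3) + near(1) + foam(1) = 7 ✓
Line 3: faint(1) + stream(1) + climbs(1) + past(1) + claw(1) = 5 ✓

Line 1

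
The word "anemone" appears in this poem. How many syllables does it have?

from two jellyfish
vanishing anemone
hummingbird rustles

4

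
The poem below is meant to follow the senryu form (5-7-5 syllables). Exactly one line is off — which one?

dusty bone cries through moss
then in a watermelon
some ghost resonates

The first line

Line 1: dusty (2), bone (1), cries (1), through (1), moss (1) → 6 (expected 5)
Line 2: then (1), in (1), a (1), watermelon (4) → 7 ✓
Line 3: some (1), ghost (1), resonates (3) → 5 ✓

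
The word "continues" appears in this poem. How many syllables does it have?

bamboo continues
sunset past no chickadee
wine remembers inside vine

3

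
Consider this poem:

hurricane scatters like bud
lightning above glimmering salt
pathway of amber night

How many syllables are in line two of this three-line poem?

Line two: lightning(2) + above(2) + glimmering(3) + salt(1) = 8

8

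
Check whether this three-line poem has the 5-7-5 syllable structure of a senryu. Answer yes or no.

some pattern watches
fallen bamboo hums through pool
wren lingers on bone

Line 1: "some pattern watches": 1+2+2 = 5 ✓
Line 2: "fallen bamboo hums through pool": 2+2+1+1+1 = 7 ✓
Line 3: "wren lingers on bone": 1+2+1+1 = 5 ✓

Yes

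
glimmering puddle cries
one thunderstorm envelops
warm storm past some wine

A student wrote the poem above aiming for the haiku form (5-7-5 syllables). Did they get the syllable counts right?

Line 1: "glimmering puddle cries": 3+2+1 = 6 (expected 5)
Line 2: "one thunderstorm envelops": 1+3+3 = 7 ✓
Line 3: "warm storm past some wine": 1+1+1+1+1 = 5 ✓

No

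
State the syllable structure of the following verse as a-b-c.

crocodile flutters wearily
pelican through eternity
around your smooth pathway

8-8-6

Line 1: crocodile (3), flutters (2), wearily (3) → 8
Line 2: pelican (3), through (1), eternity (4) → 8
Line 3: around (2), your (1), smooth (1), pathway (2) → 6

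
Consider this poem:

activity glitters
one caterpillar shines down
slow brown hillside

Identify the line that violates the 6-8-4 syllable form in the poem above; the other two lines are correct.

The second line

Line 1: activity(4) + glitters(2) = 6 ✓
Line 2: one(1) + caterpillar(4) + shines(1) + down(1) = 7 (expected 8)
Line 3: slow(1) + brown(1) + hillside(2) = 4 ✓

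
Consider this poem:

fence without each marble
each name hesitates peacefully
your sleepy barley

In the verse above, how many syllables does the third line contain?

The third line: your(1) + sleepy(2) + barley(2) = 5

5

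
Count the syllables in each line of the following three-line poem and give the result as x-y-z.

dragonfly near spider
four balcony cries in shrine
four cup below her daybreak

Line 1: dragonfly(3) + near(1) + spider(2) = 6
Line 2: four(1) + balcony(3) + cries(1) + in(1) + shrine(1) = 7
Line 3: four(1) + cup(1) + below(2) + her(1) + daybreak(2) = 7

6-7-7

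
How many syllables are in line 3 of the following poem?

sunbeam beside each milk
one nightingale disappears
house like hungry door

5

Line 3: "house like hungry door": 1+1+2+1 = 5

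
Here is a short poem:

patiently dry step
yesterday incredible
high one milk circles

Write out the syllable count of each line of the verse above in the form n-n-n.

Line 1: patiently(3) + dry(1) + step(1) = 5
Line 2: yesterday(3) + incredible(4) = 7
Line 3: high(1) + one(1) + milk(1) + circles(2) = 5

5-7-5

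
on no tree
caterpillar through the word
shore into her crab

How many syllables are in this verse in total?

Line 1: on(1) + no(1) + tree(1) = 3
Line 2: caterpillar(4) + through(1) + the(1) + word(1) = 7
Line 3: shore(1) + into(2) + her(1) + crab(1) = 5
Total: 3 + 7 + 5 = 15

15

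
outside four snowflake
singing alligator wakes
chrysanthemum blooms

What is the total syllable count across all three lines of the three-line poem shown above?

Line 1: outside(2) + four(1) + snowflake(2) = 5
Line 2: singing(2) + alligator(4) + wakes(1) = 7
Line 3: chrysanthemum(4) + blooms(1) = 5
Total: 5 + 7 + 5 = 17

17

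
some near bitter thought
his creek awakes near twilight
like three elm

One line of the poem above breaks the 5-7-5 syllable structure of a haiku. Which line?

Line 3

Line 1: "some near bitter thought": 1+1+2+1 = 5 ✓
Line 2: "his creek awakes near twilight": 1+1+2+1+2 = 7 ✓
Line 3: "like three elm": 1+1+1 = 3 (expected 5)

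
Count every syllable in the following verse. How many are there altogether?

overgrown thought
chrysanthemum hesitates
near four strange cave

15

Line 1: overgrown (3), thought (1) → 4
Line 2: chrysanthemum (4), hesitates (3) → 7
Line 3: near (1), four (1), strange (1), cave (1) → 4
Total: 4 + 7 + 4 = 15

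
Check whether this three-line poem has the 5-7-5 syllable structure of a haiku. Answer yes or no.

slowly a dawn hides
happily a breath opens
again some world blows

Yes

Line 1: "slowly a dawn hides": 2+1+1+1 = 5 ✓
Line 2: "happily a breath opens": 3+1+1+2 = 7 ✓
Line 3: "again some world blows": 2+1+1+1 = 5 ✓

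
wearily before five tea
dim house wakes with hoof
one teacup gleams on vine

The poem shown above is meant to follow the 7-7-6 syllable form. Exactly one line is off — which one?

Line 2

Line 1: "wearily before five tea": 3+2+1+1 = 7 ✓
Line 2: "dim house wakes with hoof": 1+1+1+1+1 = 5 (expected 7)
Line 3: "one teacup gleams on vine": 1+2+1+1+1 = 6 ✓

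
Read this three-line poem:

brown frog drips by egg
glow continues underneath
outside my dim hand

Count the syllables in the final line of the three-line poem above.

5

The final line: outside (2), my (1), dim (1), hand (1) → 5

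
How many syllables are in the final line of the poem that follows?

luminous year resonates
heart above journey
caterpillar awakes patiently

The final line: "caterpillar awakes patiently": 4+2+3 = 9

9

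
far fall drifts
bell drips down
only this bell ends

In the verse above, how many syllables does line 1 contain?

Line 1: far (1), fall (1), drifts (1) → 3

3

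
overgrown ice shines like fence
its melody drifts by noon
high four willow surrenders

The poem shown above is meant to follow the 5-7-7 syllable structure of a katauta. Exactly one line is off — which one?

Line 1

Line 1: "overgrown ice shines like fence": 3+1+1+1+1 = 7 (expected 5)
Line 2: "its melody drifts by noon": 1+3+1+1+1 = 7 ✓
Line 3: "high four willow surrenders": 1+1+2+3 = 7 ✓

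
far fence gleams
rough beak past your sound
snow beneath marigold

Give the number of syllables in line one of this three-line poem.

3

Line one: far(1) + fence(1) + gleams(1) = 3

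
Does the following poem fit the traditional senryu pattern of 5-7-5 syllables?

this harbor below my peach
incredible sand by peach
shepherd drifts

Line 1: this(1) + harbor(2) + below(2) + my(1) + peach(1) = 7 (expected 5)
Line 2: incredible(4) + sand(1) + by(1) + peach(1) = 7 ✓
Line 3: shepherd(2) + drifts(1) = 3 (expected 5)

No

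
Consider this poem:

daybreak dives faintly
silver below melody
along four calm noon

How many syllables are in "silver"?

2

"silver" has 2 syllables.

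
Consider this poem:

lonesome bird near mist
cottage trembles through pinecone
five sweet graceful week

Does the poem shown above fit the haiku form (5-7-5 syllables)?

Line 1: lonesome(2) + bird(1) + near(1) + mist(1) = 5 ✓
Line 2: cottage(2) + trembles(2) + through(1) + pinecone(2) = 7 ✓
Line 3: five(1) + sweet(1) + graceful(2) + week(1) = 5 ✓

Yes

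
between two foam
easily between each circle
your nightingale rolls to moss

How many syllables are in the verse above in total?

19

Line 1: between (2), two (1), foam (1) → 4
Line 2: easily (3), between (2), each (1), circle (2) → 8
Line 3: your (1), nightingale (3), rolls (1), to (1), moss (1) → 7
Total: 4 + 8 + 7 = 19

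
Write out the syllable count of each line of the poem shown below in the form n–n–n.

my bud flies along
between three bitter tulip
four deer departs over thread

Line 1: "my bud flies along": 1+1+1+2 = 5
Line 2: "between three bitter tulip": 2+1+2+2 = 7
Line 3: "four deer departs over thread": 1+1+2+2+1 = 7

5–7–7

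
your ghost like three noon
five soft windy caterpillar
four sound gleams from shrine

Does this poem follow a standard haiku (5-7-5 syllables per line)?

No

Line 1: "your ghost like three noon": 1+1+1+1+1 = 5 ✓
Line 2: "five soft windy caterpillar": 1+1+2+4 = 8 (expected 7)
Line 3: "four sound gleams from shrine": 1+1+1+1+1 = 5 ✓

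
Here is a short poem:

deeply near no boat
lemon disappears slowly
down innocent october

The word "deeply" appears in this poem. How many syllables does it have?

2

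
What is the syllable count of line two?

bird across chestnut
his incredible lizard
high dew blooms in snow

7

Line two: "his incredible lizard": 1+4+2 = 7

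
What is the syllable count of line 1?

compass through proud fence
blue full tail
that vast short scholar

5

Line 1: compass (2), through (1), proud (1), fence (1) → 5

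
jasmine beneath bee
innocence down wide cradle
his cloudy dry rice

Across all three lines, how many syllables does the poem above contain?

Line 1: jasmine(2) + beneath(2) + bee(1) = 5
Line 2: innocence(3) + down(1) + wide(1) + cradle(2) = 7
Line 3: his(1) + cloudy(2) + dry(1) + rice(1) = 5
Total: 5 + 7 + 5 = 17

17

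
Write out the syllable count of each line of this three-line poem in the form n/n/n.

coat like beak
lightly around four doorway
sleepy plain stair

3/7/4

Line 1: "coat like beak": 1+1+1 = 3
Line 2: "lightly around four doorway": 2+2+1+2 = 7
Line 3: "sleepy plain stair": 2+1+1 = 4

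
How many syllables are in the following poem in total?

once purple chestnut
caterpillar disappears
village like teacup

17

Line 1: once (1), purple (2), chestnut (2) → 5
Line 2: caterpillar (4), disappears (3) → 7
Line 3: village (2), like (1), teacup (2) → 5
Total: 5 + 7 + 5 = 17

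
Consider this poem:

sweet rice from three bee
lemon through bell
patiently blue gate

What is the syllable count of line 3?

5

Line 3: "patiently blue gate": 3+1+1 = 5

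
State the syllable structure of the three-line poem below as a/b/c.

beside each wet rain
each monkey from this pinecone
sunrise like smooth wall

Line 1: beside(2) + each(1) + wet(1) + rain(1) = 5
Line 2: each(1) + monkey(2) + from(1) + this(1) + pinecone(2) = 7
Line 3: sunrise(2) + like(1) + smooth(1) + wall(1) = 5

5/7/5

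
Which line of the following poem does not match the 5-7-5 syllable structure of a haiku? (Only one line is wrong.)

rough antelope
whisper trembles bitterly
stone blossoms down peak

The first line

Line 1: rough(1) + antelope(3) = 4 (expected 5)
Line 2: whisper(2) + trembles(2) + bitterly(3) = 7 ✓
Line 3: stone(1) + blossoms(2) + down(1) + peak(1) = 5 ✓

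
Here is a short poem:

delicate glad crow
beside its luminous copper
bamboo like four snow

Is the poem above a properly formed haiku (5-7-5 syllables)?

Line 1: "delicate glad crow": 3+1+1 = 5 ✓
Line 2: "beside its luminous copper": 2+1+3+2 = 8 (expected 7)
Line 3: "bamboo like four snow": 2+1+1+1 = 5 ✓

No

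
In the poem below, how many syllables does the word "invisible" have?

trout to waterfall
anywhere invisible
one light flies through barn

"invisible" has 4 syllables.

4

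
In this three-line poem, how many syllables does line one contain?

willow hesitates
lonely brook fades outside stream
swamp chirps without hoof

Line one: willow(2) + hesitates(3) = 5

5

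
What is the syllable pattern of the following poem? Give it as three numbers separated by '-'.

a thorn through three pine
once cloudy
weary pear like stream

5-3-5

Line 1: "a thorn through three pine": 1+1+1+1+1 = 5
Line 2: "once cloudy": 1+2 = 3
Line 3: "weary pear like stream": 2+1+1+1 = 5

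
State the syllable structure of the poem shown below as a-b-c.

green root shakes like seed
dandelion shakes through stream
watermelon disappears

5-7-7

Line 1: green (1), root (1), shakes (1), like (1), seed (1) → 5
Line 2: dandelion (4), shakes (1), through (1), stream (1) → 7
Line 3: watermelon (4), disappears (3) → 7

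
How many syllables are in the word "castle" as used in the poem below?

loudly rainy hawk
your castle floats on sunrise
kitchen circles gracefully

2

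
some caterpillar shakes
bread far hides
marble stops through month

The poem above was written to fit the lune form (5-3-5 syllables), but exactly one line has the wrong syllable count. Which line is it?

Line 1: some(1) + caterpillar(4) + shakes(1) = 6 (expected 5)
Line 2: bread(1) + far(1) + hides(1) = 3 ✓
Line 3: marble(2) + stops(1) + through(1) + month(1) = 5 ✓

Line 1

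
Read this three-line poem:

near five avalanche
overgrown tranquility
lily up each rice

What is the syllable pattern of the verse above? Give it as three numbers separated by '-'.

Line 1: near (1), five (1), avalanche (3) → 5
Line 2: overgrown (3), tranquility (4) → 7
Line 3: lily (2), up (1), each (1), rice (1) → 5

5-7-5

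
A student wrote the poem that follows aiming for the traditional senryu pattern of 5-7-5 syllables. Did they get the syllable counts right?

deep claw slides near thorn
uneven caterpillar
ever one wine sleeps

Line 1: "deep claw slides near thorn": 1+1+1+1+1 = 5 ✓
Line 2: "uneven caterpillar": 3+4 = 7 ✓
Line 3: "ever one wine sleeps": 2+1+1+1 = 5 ✓

Yes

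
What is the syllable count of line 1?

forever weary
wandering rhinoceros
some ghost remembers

Line 1: forever(3) + weary(2) = 5

5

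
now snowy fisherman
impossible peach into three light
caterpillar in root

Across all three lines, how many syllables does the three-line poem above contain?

21

Line 1: now (1), snowy (2), fisherman (3) → 6
Line 2: impossible (4), peach (1), into (2), three (1), light (1) → 9
Line 3: caterpillar (4), in (1), root (1) → 6
Total: 6 + 9 + 6 = 21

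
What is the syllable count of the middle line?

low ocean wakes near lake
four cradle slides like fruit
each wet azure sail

6

The middle line: four (1), cradle (2), slides (1), like (1), fruit (1) → 6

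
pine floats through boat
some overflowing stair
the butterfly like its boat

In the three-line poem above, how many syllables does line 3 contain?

7

Line 3: "the butterfly like its boat": 1+3+1+1+1 = 7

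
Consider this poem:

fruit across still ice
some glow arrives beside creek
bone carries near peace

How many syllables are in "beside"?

2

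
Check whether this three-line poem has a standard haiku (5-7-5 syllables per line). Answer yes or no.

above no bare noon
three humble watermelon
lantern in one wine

Line 1: above(2) + no(1) + bare(1) + noon(1) = 5 ✓
Line 2: three(1) + humble(2) + watermelon(4) = 7 ✓
Line 3: lantern(2) + in(1) + one(1) + wine(1) = 5 ✓

Yes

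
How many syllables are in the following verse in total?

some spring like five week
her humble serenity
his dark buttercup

17

Line 1: "some spring like five week": 1+1+1+1+1 = 5
Line 2: "her humble serenity": 1+2+4 = 7
Line 3: "his dark buttercup": 1+1+3 = 5
Total: 5 + 7 + 5 = 17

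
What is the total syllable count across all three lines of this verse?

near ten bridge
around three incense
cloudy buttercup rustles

Line 1: "near ten bridge": 1+1+1 = 3
Line 2: "around three incense": 2+1+2 = 5
Line 3: "cloudy buttercup rustles": 2+3+2 = 7
Total: 3 + 5 + 7 = 15

15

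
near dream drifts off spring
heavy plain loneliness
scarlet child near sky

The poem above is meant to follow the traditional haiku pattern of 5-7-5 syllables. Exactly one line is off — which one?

Line 2

Line 1: near (1), dream (1), drifts (1), off (1), spring (1) → 5 ✓
Line 2: heavy (2), plain (1), loneliness (3) → 6 (expected 7)
Line 3: scarlet (2), child (1), near (1), sky (1) → 5 ✓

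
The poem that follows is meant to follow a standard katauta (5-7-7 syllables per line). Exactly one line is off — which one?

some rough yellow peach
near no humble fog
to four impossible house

Line 2

Line 1: "some rough yellow peach": 1+1+2+1 = 5 ✓
Line 2: "near no humble fog": 1+1+2+1 = 5 (expected 7)
Line 3: "to four impossible house": 1+1+4+1 = 7 ✓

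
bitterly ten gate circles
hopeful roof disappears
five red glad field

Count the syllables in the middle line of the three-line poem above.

The middle line: hopeful(2) + roof(1) + disappears(3) = 6

6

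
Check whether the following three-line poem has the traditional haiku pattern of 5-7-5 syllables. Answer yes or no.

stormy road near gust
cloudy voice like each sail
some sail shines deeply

Line 1: stormy(2) + road(1) + near(1) + gust(1) = 5 ✓
Line 2: cloudy(2) + voice(1) + like(1) + each(1) + sail(1) = 6 (expected 7)
Line 3: some(1) + sail(1) + shines(1) + deeply(2) = 5 ✓

No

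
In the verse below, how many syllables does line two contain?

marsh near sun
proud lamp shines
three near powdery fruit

3

Line two: proud(1) + lamp(1) + shines(1) = 3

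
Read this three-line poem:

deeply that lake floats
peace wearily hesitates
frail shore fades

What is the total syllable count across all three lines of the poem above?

15

Line 1: deeply (2), that (1), lake (1), floats (1) → 5
Line 2: peace (1), wearily (3), hesitates (3) → 7
Line 3: frail (1), shore (1), fades (1) → 3
Total: 5 + 7 + 3 = 15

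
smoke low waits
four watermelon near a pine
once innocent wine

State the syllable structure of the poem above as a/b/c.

3/8/5

Line 1: smoke (1), low (1), waits (1) → 3
Line 2: four (1), watermelon (4), near (1), a (1), pine (1) → 8
Line 3: once (1), innocent (3), wine (1) → 5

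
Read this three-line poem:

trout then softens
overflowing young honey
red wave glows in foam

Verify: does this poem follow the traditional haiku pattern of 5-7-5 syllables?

Line 1: trout(1) + then(1) + softens(2) = 4 (expected 5)
Line 2: overflowing(4) + young(1) + honey(2) = 7 ✓
Line 3: red(1) + wave(1) + glows(1) + in(1) + foam(1) = 5 ✓

No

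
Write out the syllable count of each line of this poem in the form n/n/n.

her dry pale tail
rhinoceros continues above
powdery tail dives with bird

4/9/7

Line 1: her (1), dry (1), pale (1), tail (1) → 4
Line 2: rhinoceros (4), continues (3), above (2) → 9
Line 3: powdery (3), tail (1), dives (1), with (1), bird (1) → 7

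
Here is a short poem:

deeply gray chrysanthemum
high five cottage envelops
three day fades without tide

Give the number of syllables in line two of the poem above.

7

Line two: high (1), five (1), cottage (2), envelops (3) → 7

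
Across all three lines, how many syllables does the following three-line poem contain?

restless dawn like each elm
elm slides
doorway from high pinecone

14

Line 1: restless (2), dawn (1), like (1), each (1), elm (1) → 6
Line 2: elm (1), slides (1) → 2
Line 3: doorway (2), from (1), high (1), pinecone (2) → 6
Total: 6 + 2 + 6 = 14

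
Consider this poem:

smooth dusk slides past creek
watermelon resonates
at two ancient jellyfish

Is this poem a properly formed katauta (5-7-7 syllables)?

Yes

Line 1: smooth(1) + dusk(1) + slides(1) + past(1) + creek(1) = 5 ✓
Line 2: watermelon(4) + resonates(3) = 7 ✓
Line 3: at(1) + two(1) + ancient(2) + jellyfish(3) = 7 ✓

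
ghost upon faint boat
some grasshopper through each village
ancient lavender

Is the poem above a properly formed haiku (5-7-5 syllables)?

No

Line 1: ghost(1) + upon(2) + faint(1) + boat(1) = 5 ✓
Line 2: some(1) + grasshopper(3) + through(1) + each(1) + village(2) = 8 (expected 7)
Line 3: ancient(2) + lavender(3) = 5 ✓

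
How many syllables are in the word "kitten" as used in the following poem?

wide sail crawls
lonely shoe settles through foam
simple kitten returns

2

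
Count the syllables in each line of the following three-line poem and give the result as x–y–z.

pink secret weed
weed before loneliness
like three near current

Line 1: pink (1), secret (2), weed (1) → 4
Line 2: weed (1), before (2), loneliness (3) → 6
Line 3: like (1), three (1), near (1), current (2) → 5

4–6–5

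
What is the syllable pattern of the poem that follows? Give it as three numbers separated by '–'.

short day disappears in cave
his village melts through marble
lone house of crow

7–7–4

Line 1: "short day disappears in cave": 1+1+3+1+1 = 7
Line 2: "his village melts through marble": 1+2+1+1+2 = 7
Line 3: "lone house of crow": 1+1+1+1 = 4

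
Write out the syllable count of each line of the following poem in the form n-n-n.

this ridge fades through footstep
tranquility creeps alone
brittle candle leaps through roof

Line 1: this(1) + ridge(1) + fades(1) + through(1) + footstep(2) = 6
Line 2: tranquility(4) + creeps(1) + alone(2) = 7
Line 3: brittle(2) + candle(2) + leaps(1) + through(1) + roof(1) = 7

6-7-7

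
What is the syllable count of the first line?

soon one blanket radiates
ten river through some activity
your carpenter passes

The first line: soon(1) + one(1) + blanket(2) + radiates(3) = 7

7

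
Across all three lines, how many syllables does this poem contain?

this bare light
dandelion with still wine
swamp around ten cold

Line 1: this(1) + bare(1) + light(1) = 3
Line 2: dandelion(4) + with(1) + still(1) + wine(1) = 7
Line 3: swamp(1) + around(2) + ten(1) + cold(1) = 5
Total: 3 + 7 + 5 = 15

15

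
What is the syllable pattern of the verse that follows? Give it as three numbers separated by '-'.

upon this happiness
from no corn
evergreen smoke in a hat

6-3-7

Line 1: "upon this happiness": 2+1+3 = 6
Line 2: "from no corn": 1+1+1 = 3
Line 3: "evergreen smoke in a hat": 3+1+1+1+1 = 7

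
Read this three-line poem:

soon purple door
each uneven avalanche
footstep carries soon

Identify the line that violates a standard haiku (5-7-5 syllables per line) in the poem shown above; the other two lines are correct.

The first line

Line 1: "soon purple door": 1+2+1 = 4 (expected 5)
Line 2: "each uneven avalanche": 1+3+3 = 7 ✓
Line 3: "footstep carries soon": 2+2+1 = 5 ✓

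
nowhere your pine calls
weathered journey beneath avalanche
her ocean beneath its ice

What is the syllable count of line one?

Line one: nowhere(2) + your(1) + pine(1) + calls(1) = 5

5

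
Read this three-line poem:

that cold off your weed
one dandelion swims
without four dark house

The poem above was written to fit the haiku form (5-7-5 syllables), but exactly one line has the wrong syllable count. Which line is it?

Line 1: "that cold off your weed": 1+1+1+1+1 = 5 ✓
Line 2: "one dandelion swims": 1+4+1 = 6 (expected 7)
Line 3: "without four dark house": 2+1+1+1 = 5 ✓

The second line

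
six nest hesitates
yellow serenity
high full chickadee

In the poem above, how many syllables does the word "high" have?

1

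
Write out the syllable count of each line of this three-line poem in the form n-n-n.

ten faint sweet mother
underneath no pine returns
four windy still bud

5-7-5

Line 1: "ten faint sweet mother": 1+1+1+2 = 5
Line 2: "underneath no pine returns": 3+1+1+2 = 7
Line 3: "four windy still bud": 1+2+1+1 = 5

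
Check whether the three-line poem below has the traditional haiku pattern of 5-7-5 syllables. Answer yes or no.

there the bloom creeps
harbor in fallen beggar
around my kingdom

Line 1: "there the bloom creeps": 1+1+1+1 = 4 (expected 5)
Line 2: "harbor in fallen beggar": 2+1+2+2 = 7 ✓
Line 3: "around my kingdom": 2+1+2 = 5 ✓

No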